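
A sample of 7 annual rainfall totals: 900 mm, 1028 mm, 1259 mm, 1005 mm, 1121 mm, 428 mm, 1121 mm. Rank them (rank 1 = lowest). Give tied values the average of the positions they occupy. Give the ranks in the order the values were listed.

Sorted (ascending): 428, 900, 1005, 1028, 1121, 1121, 1259
The 2 values of 1121 occupy positions 5–6 → average rank (5+6)/2 = 5.5.

2, 4, 7, 3, 5.5, 1, 5.5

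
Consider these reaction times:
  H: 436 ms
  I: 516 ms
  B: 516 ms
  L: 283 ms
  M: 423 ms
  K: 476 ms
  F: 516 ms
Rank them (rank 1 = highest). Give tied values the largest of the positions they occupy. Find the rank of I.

Sorted (descending): 516, 516, 516, 476, 436, 423, 283
The 3 values of 516 occupy positions 1–3 → each gets rank 3.
I has value 516 ms → rank 3.

3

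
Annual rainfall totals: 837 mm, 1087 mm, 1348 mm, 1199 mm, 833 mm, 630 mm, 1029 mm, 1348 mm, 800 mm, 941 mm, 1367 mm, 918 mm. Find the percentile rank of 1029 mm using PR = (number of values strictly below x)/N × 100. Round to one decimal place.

50.0

N = 12.
Strictly below 1029: 6. Equal to 1029: 1.
PR = 6/12 × 100 = 50.0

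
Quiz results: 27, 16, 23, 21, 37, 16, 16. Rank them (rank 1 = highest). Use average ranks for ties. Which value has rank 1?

37

Sorted (descending): 37, 27, 23, 21, 16, 16, 16
The 3 values of 16 occupy positions 5–7 → average rank 6.
Rank 1 → value 37.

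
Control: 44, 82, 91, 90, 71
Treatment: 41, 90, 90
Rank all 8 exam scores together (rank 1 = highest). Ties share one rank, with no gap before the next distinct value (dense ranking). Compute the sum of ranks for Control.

Sorted (descending): 91, 90, 90, 90, 82, 71, 44, 41
The 3 values of 90 share dense rank 2.
Remaining distinct values take the next consecutive integers.
Control values → pooled ranks: 44→5, 82→3, 91→1, 90→2, 71→4
Rank sum = 5 + 3 + 1 + 2 + 4 = 15

15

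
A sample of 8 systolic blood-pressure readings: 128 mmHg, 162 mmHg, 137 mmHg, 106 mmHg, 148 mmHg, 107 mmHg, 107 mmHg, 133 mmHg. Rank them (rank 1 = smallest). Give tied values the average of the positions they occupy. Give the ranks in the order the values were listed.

Sorted (ascending): 106, 107, 107, 128, 133, 137, 148, 162
The 2 values of 107 occupy positions 2–3 → average rank (2+3)/2 = 2.5.

4, 8, 6, 1, 7, 2.5, 2.5, 5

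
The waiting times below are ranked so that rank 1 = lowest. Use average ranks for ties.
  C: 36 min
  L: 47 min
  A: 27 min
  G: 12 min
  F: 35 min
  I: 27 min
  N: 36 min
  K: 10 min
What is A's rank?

Sorted (ascending): 10, 12, 27, 27, 35, 36, 36, 47
The 2 values of 27 occupy positions 3–4 → average rank (3+4)/2 = 3.5.
The 2 values of 36 occupy positions 6–7 → average rank (6+7)/2 = 6.5.
A has value 27 min → rank 3.5.

3.5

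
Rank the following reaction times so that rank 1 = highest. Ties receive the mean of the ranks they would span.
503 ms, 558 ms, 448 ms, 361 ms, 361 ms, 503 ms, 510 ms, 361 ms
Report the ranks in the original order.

3.5, 1, 5, 7, 7, 3.5, 2, 7

Sorted (descending): 558, 510, 503, 503, 448, 361, 361, 361
The 2 values of 503 occupy positions 3–4 → average rank (3+4)/2 = 3.5.
The 3 values of 361 occupy positions 6–8 → average rank 7.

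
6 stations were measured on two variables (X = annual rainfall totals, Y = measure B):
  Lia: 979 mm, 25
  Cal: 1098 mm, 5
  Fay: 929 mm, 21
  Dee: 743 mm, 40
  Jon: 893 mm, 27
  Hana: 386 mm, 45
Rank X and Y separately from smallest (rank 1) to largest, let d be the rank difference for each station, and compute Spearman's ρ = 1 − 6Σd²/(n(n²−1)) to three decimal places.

Ranks of variable 1: 5, 6, 4, 2, 3, 1
Ranks of variable 2: 3, 1, 2, 5, 4, 6
d = r₁ − r₂: 2, 5, 2, -3, -1, -5
d²: 4, 25, 4, 9, 1, 25; Σd² = 68
ρ = 1 − 6·68/(6·35) = 1 − 408/210 = -0.943

-0.943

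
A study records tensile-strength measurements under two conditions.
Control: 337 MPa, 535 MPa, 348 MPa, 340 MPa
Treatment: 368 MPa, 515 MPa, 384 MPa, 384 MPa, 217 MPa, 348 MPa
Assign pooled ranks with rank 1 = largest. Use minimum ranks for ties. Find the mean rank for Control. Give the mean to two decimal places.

6.00

Sorted (descending): 535, 515, 384, 384, 368, 348, 348, 340, 337, 217
The 2 values of 384 occupy positions 3–4 → each gets rank 3.
The 2 values of 348 occupy positions 6–7 → each gets rank 6.
Control values → pooled ranks: 337→9, 535→1, 348→6, 340→8
Mean rank = (9 + 1 + 6 + 8) / 4 = 6.00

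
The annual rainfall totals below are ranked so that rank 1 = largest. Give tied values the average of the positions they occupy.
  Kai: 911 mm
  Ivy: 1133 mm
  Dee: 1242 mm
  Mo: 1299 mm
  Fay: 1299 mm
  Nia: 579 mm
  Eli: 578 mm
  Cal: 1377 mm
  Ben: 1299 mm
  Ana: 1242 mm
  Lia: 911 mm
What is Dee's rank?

Sorted (descending): 1377, 1299, 1299, 1299, 1242, 1242, 1133, 911, 911, 579, 578
The 3 values of 1299 occupy positions 2–4 → average rank 3.
The 2 values of 1242 occupy positions 5–6 → average rank (5+6)/2 = 5.5.
The 2 values of 911 occupy positions 8–9 → average rank (8+9)/2 = 8.5.
Dee has value 1242 mm → rank 5.5.

5.5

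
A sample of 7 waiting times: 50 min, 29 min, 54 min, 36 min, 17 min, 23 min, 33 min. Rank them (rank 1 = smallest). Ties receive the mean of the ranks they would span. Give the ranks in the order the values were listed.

Sorted (ascending): 17, 23, 29, 33, 36, 50, 54
No ties — each value takes its position as its rank.

6, 3, 7, 5, 1, 2, 4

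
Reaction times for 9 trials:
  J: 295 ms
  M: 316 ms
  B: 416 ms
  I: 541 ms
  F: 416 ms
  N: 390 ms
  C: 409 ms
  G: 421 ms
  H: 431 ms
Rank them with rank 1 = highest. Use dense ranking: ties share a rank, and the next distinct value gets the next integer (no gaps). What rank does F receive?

Sorted (descending): 541, 431, 421, 416, 416, 409, 390, 316, 295
The 2 values of 416 share dense rank 4.
Remaining distinct values take the next consecutive integers.
F has value 416 ms → rank 4.

4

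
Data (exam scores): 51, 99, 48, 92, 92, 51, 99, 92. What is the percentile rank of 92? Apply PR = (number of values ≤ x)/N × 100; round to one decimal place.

N = 8.
Strictly below 92: 3. Equal to 92: 3.
PR = 6/8 × 100 = 75.0

75.0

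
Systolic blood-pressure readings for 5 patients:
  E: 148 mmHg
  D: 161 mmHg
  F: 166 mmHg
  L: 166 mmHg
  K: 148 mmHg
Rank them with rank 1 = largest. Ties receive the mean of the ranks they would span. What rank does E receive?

4.5

Sorted (descending): 166, 166, 161, 148, 148
The 2 values of 166 occupy positions 1–2 → average rank (1+2)/2 = 1.5.
The 2 values of 148 occupy positions 4–5 → average rank (4+5)/2 = 4.5.
E has value 148 mmHg → rank 4.5.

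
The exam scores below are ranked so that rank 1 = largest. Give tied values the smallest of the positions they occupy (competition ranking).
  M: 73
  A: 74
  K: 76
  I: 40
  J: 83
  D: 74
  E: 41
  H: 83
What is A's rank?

Sorted (descending): 83, 83, 76, 74, 74, 73, 41, 40
The 2 values of 83 occupy positions 1–2 → each gets rank 1.
The 2 values of 74 occupy positions 4–5 → each gets rank 4.
A has value 74 → rank 4.

4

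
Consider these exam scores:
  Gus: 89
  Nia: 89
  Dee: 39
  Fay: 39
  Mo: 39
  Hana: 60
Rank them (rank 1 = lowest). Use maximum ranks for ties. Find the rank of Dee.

3

Sorted (ascending): 39, 39, 39, 60, 89, 89
The 3 values of 39 occupy positions 1–3 → each gets rank 3.
The 2 values of 89 occupy positions 5–6 → each gets rank 6.
Dee has value 39 → rank 3.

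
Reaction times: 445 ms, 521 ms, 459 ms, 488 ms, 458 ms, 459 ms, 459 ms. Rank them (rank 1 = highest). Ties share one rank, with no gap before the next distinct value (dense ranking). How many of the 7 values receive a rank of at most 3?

5

Sorted (descending): 521, 488, 459, 459, 459, 458, 445
The 3 values of 459 share dense rank 3.
Remaining distinct values take the next consecutive integers.
Ranks ≤ 3: {1, 2, 3, 3, 3} → 5 values.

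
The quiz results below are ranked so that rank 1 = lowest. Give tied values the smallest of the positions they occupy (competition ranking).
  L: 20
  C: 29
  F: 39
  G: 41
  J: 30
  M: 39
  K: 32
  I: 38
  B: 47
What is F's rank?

Sorted (ascending): 20, 29, 30, 32, 38, 39, 39, 41, 47
The 2 values of 39 occupy positions 6–7 → each gets rank 6.
F has value 39 → rank 6.

6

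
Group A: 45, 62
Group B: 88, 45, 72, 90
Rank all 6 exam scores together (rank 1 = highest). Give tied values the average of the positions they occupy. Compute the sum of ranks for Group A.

9.5

Sorted (descending): 90, 88, 72, 62, 45, 45
The 2 values of 45 occupy positions 5–6 → average rank (5+6)/2 = 5.5.
Group A values → pooled ranks: 45→5.5, 62→4
Rank sum = 5.5 + 4 = 9.5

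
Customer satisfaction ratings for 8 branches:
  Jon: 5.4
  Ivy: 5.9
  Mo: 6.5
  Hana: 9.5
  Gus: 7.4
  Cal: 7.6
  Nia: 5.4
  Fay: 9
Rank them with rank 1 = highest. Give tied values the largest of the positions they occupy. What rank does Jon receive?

Sorted (descending): 9.5, 9, 7.6, 7.4, 6.5, 5.9, 5.4, 5.4
The 2 values of 5.4 occupy positions 7–8 → each gets rank 8.
Jon has value 5.4 → rank 8.

8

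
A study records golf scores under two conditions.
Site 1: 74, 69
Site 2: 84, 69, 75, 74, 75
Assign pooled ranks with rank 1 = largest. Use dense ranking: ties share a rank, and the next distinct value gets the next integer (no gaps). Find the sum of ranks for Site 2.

12

Sorted (descending): 84, 75, 75, 74, 74, 69, 69
The 2 values of 75 share dense rank 2.
The 2 values of 74 share dense rank 3.
The 2 values of 69 share dense rank 4.
Remaining distinct values take the next consecutive integers.
Site 2 values → pooled ranks: 84→1, 69→4, 75→2, 74→3, 75→2
Rank sum = 1 + 4 + 2 + 3 + 2 = 12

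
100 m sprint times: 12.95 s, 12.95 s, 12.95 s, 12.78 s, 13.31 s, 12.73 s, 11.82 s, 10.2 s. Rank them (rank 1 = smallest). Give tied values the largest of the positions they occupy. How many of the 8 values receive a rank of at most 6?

4

Sorted (ascending): 10.2, 11.82, 12.73, 12.78, 12.95, 12.95, 12.95, 13.31
The 3 values of 12.95 occupy positions 5–7 → each gets rank 7.
Ranks ≤ 6: {1, 2, 3, 4} → 4 values.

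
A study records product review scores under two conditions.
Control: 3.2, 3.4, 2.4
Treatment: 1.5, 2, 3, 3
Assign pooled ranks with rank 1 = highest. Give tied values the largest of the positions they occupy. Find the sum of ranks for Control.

8

Sorted (descending): 3.4, 3.2, 3, 3, 2.4, 2, 1.5
The 2 values of 3 occupy positions 3–4 → each gets rank 4.
Control values → pooled ranks: 3.2→2, 3.4→1, 2.4→5
Rank sum = 2 + 1 + 5 = 8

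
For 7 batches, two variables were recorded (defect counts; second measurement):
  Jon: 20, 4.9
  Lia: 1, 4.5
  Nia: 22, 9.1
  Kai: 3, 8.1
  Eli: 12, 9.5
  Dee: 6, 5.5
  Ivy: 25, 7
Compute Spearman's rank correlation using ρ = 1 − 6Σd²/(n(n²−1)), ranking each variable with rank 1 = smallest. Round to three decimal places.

Ranks of variable 1: 5, 1, 6, 2, 4, 3, 7
Ranks of variable 2: 2, 1, 6, 5, 7, 3, 4
d = r₁ − r₂: 3, 0, 0, -3, -3, 0, 3
d²: 9, 0, 0, 9, 9, 0, 9; Σd² = 36
ρ = 1 − 6·36/(7·48) = 1 − 216/336 = 0.357

0.357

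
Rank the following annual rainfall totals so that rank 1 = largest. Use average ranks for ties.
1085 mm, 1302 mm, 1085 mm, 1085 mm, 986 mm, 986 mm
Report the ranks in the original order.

Sorted (descending): 1302, 1085, 1085, 1085, 986, 986
The 3 values of 1085 occupy positions 2–4 → average rank 3.
The 2 values of 986 occupy positions 5–6 → average rank (5+6)/2 = 5.5.

3, 1, 3, 3, 5.5, 5.5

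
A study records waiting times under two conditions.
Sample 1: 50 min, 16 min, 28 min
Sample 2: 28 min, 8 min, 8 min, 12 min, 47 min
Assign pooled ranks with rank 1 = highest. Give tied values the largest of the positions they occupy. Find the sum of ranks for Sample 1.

Sorted (descending): 50, 47, 28, 28, 16, 12, 8, 8
The 2 values of 28 occupy positions 3–4 → each gets rank 4.
The 2 values of 8 occupy positions 7–8 → each gets rank 8.
Sample 1 values → pooled ranks: 50→1, 16→5, 28→4
Rank sum = 1 + 5 + 4 = 10

10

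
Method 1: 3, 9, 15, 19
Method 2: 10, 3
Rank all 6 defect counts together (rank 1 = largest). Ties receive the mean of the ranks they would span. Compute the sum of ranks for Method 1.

Sorted (descending): 19, 15, 10, 9, 3, 3
The 2 values of 3 occupy positions 5–6 → average rank (5+6)/2 = 5.5.
Method 1 values → pooled ranks: 3→5.5, 9→4, 15→2, 19→1
Rank sum = 5.5 + 4 + 2 + 1 = 12.5

12.5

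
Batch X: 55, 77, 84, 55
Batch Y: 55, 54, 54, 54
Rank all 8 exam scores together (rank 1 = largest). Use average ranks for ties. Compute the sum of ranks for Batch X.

11

Sorted (descending): 84, 77, 55, 55, 55, 54, 54, 54
The 3 values of 55 occupy positions 3–5 → average rank 4.
The 3 values of 54 occupy positions 6–8 → average rank 7.
Batch X values → pooled ranks: 55→4, 77→2, 84→1, 55→4
Rank sum = 4 + 2 + 1 + 4 = 11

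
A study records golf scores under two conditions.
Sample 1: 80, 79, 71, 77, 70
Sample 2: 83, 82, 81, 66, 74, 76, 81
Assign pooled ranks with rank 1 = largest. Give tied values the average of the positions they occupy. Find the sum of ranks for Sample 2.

39

Sorted (descending): 83, 82, 81, 81, 80, 79, 77, 76, 74, 71, 70, 66
The 2 values of 81 occupy positions 3–4 → average rank (3+4)/2 = 3.5.
Sample 2 values → pooled ranks: 83→1, 82→2, 81→3.5, 66→12, 74→9, 76→8, 81→3.5
Rank sum = 1 + 2 + 3.5 + 12 + 9 + 8 + 3.5 = 39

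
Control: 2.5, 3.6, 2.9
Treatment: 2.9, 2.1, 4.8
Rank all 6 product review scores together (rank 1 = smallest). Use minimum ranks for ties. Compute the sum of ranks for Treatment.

Sorted (ascending): 2.1, 2.5, 2.9, 2.9, 3.6, 4.8
The 2 values of 2.9 occupy positions 3–4 → each gets rank 3.
Treatment values → pooled ranks: 2.9→3, 2.1→1, 4.8→6
Rank sum = 3 + 1 + 6 = 10

10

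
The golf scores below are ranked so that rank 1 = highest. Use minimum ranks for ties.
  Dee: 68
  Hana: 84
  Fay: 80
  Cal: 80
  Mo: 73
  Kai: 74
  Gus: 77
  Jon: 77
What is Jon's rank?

Sorted (descending): 84, 80, 80, 77, 77, 74, 73, 68
The 2 values of 80 occupy positions 2–3 → each gets rank 2.
The 2 values of 77 occupy positions 4–5 → each gets rank 4.
Jon has value 77 → rank 4.

4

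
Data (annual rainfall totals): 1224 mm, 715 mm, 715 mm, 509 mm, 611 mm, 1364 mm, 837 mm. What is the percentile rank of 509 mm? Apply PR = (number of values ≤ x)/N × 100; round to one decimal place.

14.3

N = 7.
Strictly below 509: 0. Equal to 509: 1.
PR = 1/7 × 100 = 14.3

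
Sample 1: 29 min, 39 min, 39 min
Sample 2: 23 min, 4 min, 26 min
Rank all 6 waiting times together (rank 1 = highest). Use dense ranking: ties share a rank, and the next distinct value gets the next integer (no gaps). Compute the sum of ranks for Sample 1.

Sorted (descending): 39, 39, 29, 26, 23, 4
The 2 values of 39 share dense rank 1.
Remaining distinct values take the next consecutive integers.
Sample 1 values → pooled ranks: 29→2, 39→1, 39→1
Rank sum = 2 + 1 + 1 = 4

4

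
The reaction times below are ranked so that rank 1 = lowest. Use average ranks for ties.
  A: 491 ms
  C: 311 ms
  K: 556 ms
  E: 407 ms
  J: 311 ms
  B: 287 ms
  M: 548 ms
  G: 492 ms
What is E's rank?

4

Sorted (ascending): 287, 311, 311, 407, 491, 492, 548, 556
The 2 values of 311 occupy positions 2–3 → average rank (2+3)/2 = 2.5.
E has value 407 ms → rank 4.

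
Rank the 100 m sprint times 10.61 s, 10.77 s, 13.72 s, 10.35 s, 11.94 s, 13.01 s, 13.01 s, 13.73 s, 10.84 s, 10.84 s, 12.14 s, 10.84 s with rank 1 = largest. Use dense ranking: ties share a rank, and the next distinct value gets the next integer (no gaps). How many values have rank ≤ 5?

Sorted (descending): 13.73, 13.72, 13.01, 13.01, 12.14, 11.94, 10.84, 10.84, 10.84, 10.77, 10.61, 10.35
The 2 values of 13.01 share dense rank 3.
The 3 values of 10.84 share dense rank 6.
Remaining distinct values take the next consecutive integers.
Ranks ≤ 5: {1, 2, 3, 3, 4, 5} → 6 values.

6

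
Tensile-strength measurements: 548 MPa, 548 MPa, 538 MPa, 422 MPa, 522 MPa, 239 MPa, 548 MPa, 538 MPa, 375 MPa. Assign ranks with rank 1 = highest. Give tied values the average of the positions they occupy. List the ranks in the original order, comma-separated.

Sorted (descending): 548, 548, 548, 538, 538, 522, 422, 375, 239
The 3 values of 548 occupy positions 1–3 → average rank 2.
The 2 values of 538 occupy positions 4–5 → average rank (4+5)/2 = 4.5.

2, 2, 4.5, 7, 6, 9, 2, 4.5, 8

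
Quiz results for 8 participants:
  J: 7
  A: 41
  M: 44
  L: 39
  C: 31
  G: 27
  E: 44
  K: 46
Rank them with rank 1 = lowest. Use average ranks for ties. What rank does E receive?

6.5

Sorted (ascending): 7, 27, 31, 39, 41, 44, 44, 46
The 2 values of 44 occupy positions 6–7 → average rank (6+7)/2 = 6.5.
E has value 44 → rank 6.5.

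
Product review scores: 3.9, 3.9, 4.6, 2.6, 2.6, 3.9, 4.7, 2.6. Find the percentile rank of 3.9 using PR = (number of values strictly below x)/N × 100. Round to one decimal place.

37.5

N = 8.
Strictly below 3.9: 3. Equal to 3.9: 3.
PR = 3/8 × 100 = 37.5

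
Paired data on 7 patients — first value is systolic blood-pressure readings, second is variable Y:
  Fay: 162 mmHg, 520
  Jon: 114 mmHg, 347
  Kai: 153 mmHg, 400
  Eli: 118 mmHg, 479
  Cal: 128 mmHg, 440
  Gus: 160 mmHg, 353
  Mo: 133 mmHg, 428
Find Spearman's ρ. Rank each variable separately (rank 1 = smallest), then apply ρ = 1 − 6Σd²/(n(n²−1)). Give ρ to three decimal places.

0.286

Ranks of variable 1: 7, 1, 5, 2, 3, 6, 4
Ranks of variable 2: 7, 1, 3, 6, 5, 2, 4
d = r₁ − r₂: 0, 0, 2, -4, -2, 4, 0
d²: 0, 0, 4, 16, 4, 16, 0; Σd² = 40
ρ = 1 − 6·40/(7·48) = 1 − 240/336 = 0.286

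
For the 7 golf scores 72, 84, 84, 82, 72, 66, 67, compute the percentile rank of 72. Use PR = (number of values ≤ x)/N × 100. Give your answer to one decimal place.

N = 7.
Strictly below 72: 2. Equal to 72: 2.
PR = 4/7 × 100 = 57.1

57.1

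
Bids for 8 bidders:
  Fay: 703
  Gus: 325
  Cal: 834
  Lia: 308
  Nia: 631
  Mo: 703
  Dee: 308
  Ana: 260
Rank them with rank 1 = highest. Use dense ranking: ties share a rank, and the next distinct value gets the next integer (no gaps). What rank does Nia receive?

3

Sorted (descending): 834, 703, 703, 631, 325, 308, 308, 260
The 2 values of 703 share dense rank 2.
The 2 values of 308 share dense rank 5.
Remaining distinct values take the next consecutive integers.
Nia has value 631 → rank 3.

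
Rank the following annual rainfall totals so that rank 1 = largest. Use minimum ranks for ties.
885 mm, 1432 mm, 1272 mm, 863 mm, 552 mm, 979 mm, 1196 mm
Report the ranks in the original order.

Sorted (descending): 1432, 1272, 1196, 979, 885, 863, 552
No ties — each value takes its position as its rank.

5, 1, 2, 6, 7, 4, 3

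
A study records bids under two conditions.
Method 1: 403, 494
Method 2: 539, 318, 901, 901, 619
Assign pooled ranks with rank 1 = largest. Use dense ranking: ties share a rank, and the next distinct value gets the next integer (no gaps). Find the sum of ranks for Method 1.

9

Sorted (descending): 901, 901, 619, 539, 494, 403, 318
The 2 values of 901 share dense rank 1.
Remaining distinct values take the next consecutive integers.
Method 1 values → pooled ranks: 403→5, 494→4
Rank sum = 5 + 4 = 9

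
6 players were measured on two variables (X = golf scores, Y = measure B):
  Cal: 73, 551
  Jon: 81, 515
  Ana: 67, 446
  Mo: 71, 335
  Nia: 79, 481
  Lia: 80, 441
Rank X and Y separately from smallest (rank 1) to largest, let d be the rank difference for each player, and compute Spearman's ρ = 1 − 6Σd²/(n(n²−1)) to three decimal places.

0.314

Ranks of variable 1: 3, 6, 1, 2, 4, 5
Ranks of variable 2: 6, 5, 3, 1, 4, 2
d = r₁ − r₂: -3, 1, -2, 1, 0, 3
d²: 9, 1, 4, 1, 0, 9; Σd² = 24
ρ = 1 − 6·24/(6·35) = 1 − 144/210 = 0.314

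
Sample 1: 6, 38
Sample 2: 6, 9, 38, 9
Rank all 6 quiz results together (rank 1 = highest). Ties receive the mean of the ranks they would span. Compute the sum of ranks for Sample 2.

Sorted (descending): 38, 38, 9, 9, 6, 6
The 2 values of 38 occupy positions 1–2 → average rank (1+2)/2 = 1.5.
The 2 values of 9 occupy positions 3–4 → average rank (3+4)/2 = 3.5.
The 2 values of 6 occupy positions 5–6 → average rank (5+6)/2 = 5.5.
Sample 2 values → pooled ranks: 6→5.5, 9→3.5, 38→1.5, 9→3.5
Rank sum = 5.5 + 3.5 + 1.5 + 3.5 = 14

14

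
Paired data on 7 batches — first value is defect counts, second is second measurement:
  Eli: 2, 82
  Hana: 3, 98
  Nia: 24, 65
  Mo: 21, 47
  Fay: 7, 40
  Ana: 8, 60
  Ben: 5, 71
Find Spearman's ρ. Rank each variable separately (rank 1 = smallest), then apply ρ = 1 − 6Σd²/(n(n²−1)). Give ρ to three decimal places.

Ranks of variable 1: 1, 2, 7, 6, 4, 5, 3
Ranks of variable 2: 6, 7, 4, 2, 1, 3, 5
d = r₁ − r₂: -5, -5, 3, 4, 3, 2, -2
d²: 25, 25, 9, 16, 9, 4, 4; Σd² = 92
ρ = 1 − 6·92/(7·48) = 1 − 552/336 = -0.643

-0.643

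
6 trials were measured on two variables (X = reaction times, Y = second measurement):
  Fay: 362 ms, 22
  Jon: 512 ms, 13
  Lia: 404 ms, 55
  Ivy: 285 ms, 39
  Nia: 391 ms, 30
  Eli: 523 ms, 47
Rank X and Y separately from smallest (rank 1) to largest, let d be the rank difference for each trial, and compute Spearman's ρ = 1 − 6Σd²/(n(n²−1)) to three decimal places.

Ranks of variable 1: 2, 5, 4, 1, 3, 6
Ranks of variable 2: 2, 1, 6, 4, 3, 5
d = r₁ − r₂: 0, 4, -2, -3, 0, 1
d²: 0, 16, 4, 9, 0, 1; Σd² = 30
ρ = 1 − 6·30/(6·35) = 1 − 180/210 = 0.143

0.143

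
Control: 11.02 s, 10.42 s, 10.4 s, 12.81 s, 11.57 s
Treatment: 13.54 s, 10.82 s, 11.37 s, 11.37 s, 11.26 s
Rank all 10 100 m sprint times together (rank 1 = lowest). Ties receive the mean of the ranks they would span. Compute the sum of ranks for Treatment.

Sorted (ascending): 10.4, 10.42, 10.82, 11.02, 11.26, 11.37, 11.37, 11.57, 12.81, 13.54
The 2 values of 11.37 occupy positions 6–7 → average rank (6+7)/2 = 6.5.
Treatment values → pooled ranks: 13.54→10, 10.82→3, 11.37→6.5, 11.37→6.5, 11.26→5
Rank sum = 10 + 3 + 6.5 + 6.5 + 5 = 31

31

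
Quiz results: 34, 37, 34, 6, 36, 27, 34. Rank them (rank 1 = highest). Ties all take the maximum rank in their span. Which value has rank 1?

37

Sorted (descending): 37, 36, 34, 34, 34, 27, 6
The 3 values of 34 occupy positions 3–5 → each gets rank 5.
Rank 1 → value 37.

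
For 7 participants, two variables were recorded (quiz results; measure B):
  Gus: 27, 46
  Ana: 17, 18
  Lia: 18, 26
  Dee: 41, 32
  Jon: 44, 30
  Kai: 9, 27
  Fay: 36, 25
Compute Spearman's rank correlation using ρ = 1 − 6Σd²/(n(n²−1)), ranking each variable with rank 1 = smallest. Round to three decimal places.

Ranks of variable 1: 4, 2, 3, 6, 7, 1, 5
Ranks of variable 2: 7, 1, 3, 6, 5, 4, 2
d = r₁ − r₂: -3, 1, 0, 0, 2, -3, 3
d²: 9, 1, 0, 0, 4, 9, 9; Σd² = 32
ρ = 1 − 6·32/(7·48) = 1 − 192/336 = 0.429

0.429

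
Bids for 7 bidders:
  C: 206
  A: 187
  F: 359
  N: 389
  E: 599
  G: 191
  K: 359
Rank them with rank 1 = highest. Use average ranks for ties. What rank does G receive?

Sorted (descending): 599, 389, 359, 359, 206, 191, 187
The 2 values of 359 occupy positions 3–4 → average rank (3+4)/2 = 3.5.
G has value 191 → rank 6.

6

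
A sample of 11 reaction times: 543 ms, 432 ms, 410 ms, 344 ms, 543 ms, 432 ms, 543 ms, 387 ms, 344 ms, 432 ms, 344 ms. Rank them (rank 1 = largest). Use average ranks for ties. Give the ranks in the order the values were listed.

Sorted (descending): 543, 543, 543, 432, 432, 432, 410, 387, 344, 344, 344
The 3 values of 543 occupy positions 1–3 → average rank 2.
The 3 values of 432 occupy positions 4–6 → average rank 5.
The 3 values of 344 occupy positions 9–11 → average rank 10.

2, 5, 7, 10, 2, 5, 2, 8, 10, 5, 10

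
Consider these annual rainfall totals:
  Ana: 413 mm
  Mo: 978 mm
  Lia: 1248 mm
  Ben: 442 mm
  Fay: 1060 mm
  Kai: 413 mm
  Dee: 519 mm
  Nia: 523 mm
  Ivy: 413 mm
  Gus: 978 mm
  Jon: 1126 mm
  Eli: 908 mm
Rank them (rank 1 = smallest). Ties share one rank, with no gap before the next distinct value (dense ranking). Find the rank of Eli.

5

Sorted (ascending): 413, 413, 413, 442, 519, 523, 908, 978, 978, 1060, 1126, 1248
The 3 values of 413 share dense rank 1.
The 2 values of 978 share dense rank 6.
Remaining distinct values take the next consecutive integers.
Eli has value 908 mm → rank 5.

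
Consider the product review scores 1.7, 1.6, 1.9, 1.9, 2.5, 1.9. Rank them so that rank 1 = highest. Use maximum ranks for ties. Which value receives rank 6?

1.6

Sorted (descending): 2.5, 1.9, 1.9, 1.9, 1.7, 1.6
The 3 values of 1.9 occupy positions 2–4 → each gets rank 4.
Rank 6 → value 1.6.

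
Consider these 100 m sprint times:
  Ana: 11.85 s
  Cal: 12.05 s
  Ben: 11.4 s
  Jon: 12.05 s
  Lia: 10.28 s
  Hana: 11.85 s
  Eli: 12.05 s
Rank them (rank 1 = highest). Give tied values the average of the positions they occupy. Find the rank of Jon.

2

Sorted (descending): 12.05, 12.05, 12.05, 11.85, 11.85, 11.4, 10.28
The 3 values of 12.05 occupy positions 1–3 → average rank 2.
The 2 values of 11.85 occupy positions 4–5 → average rank (4+5)/2 = 4.5.
Jon has value 12.05 s → rank 2.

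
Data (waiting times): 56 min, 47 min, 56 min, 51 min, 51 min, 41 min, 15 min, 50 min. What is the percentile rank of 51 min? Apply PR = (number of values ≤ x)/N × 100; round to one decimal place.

N = 8.
Strictly below 51: 4. Equal to 51: 2.
PR = 6/8 × 100 = 75.0

75.0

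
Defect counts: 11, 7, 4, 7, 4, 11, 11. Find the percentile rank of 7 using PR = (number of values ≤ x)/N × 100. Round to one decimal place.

N = 7.
Strictly below 7: 2. Equal to 7: 2.
PR = 4/7 × 100 = 57.1

57.1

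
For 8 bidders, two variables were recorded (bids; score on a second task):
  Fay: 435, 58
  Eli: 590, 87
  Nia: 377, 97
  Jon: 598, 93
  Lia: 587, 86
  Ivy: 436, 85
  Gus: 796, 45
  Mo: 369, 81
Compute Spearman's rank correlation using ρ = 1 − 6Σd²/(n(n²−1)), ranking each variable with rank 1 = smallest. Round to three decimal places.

-0.071

Ranks of variable 1: 3, 6, 2, 7, 5, 4, 8, 1
Ranks of variable 2: 2, 6, 8, 7, 5, 4, 1, 3
d = r₁ − r₂: 1, 0, -6, 0, 0, 0, 7, -2
d²: 1, 0, 36, 0, 0, 0, 49, 4; Σd² = 90
ρ = 1 − 6·90/(8·63) = 1 − 540/504 = -0.071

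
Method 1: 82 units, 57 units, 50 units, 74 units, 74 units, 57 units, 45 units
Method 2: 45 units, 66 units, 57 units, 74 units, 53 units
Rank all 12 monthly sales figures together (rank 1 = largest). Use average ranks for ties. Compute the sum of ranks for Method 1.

42.5

Sorted (descending): 82, 74, 74, 74, 66, 57, 57, 57, 53, 50, 45, 45
The 3 values of 74 occupy positions 2–4 → average rank 3.
The 3 values of 57 occupy positions 6–8 → average rank 7.
The 2 values of 45 occupy positions 11–12 → average rank (11+12)/2 = 11.5.
Method 1 values → pooled ranks: 82→1, 57→7, 50→10, 74→3, 74→3, 57→7, 45→11.5
Rank sum = 1 + 7 + 10 + 3 + 3 + 7 + 11.5 = 42.5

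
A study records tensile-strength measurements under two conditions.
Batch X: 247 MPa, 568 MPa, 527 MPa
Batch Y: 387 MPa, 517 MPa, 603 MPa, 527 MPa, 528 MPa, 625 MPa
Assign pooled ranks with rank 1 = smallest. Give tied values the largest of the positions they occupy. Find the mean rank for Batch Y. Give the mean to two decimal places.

5.50

Sorted (ascending): 247, 387, 517, 527, 527, 528, 568, 603, 625
The 2 values of 527 occupy positions 4–5 → each gets rank 5.
Batch Y values → pooled ranks: 387→2, 517→3, 603→8, 527→5, 528→6, 625→9
Mean rank = (2 + 3 + 8 + 5 + 6 + 9) / 6 = 5.50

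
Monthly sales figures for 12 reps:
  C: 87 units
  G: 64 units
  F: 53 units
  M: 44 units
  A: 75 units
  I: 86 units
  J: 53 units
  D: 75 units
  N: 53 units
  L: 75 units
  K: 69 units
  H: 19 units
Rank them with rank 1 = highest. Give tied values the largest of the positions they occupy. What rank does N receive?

Sorted (descending): 87, 86, 75, 75, 75, 69, 64, 53, 53, 53, 44, 19
The 3 values of 75 occupy positions 3–5 → each gets rank 5.
The 3 values of 53 occupy positions 8–10 → each gets rank 10.
N has value 53 units → rank 10.

10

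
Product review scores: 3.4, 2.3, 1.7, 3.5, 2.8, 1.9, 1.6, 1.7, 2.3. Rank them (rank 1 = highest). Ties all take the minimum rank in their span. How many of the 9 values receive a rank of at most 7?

8

Sorted (descending): 3.5, 3.4, 2.8, 2.3, 2.3, 1.9, 1.7, 1.7, 1.6
The 2 values of 2.3 occupy positions 4–5 → each gets rank 4.
The 2 values of 1.7 occupy positions 7–8 → each gets rank 7.
Ranks ≤ 7: {1, 2, 3, 4, 4, 6, 7, 7} → 8 values.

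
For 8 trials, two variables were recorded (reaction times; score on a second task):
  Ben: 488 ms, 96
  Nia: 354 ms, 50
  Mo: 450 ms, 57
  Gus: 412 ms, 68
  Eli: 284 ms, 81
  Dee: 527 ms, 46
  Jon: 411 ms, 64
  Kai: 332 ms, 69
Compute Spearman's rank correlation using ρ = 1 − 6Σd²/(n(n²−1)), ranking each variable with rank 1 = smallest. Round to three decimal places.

Ranks of variable 1: 7, 3, 6, 5, 1, 8, 4, 2
Ranks of variable 2: 8, 2, 3, 5, 7, 1, 4, 6
d = r₁ − r₂: -1, 1, 3, 0, -6, 7, 0, -4
d²: 1, 1, 9, 0, 36, 49, 0, 16; Σd² = 112
ρ = 1 − 6·112/(8·63) = 1 − 672/504 = -0.333

-0.333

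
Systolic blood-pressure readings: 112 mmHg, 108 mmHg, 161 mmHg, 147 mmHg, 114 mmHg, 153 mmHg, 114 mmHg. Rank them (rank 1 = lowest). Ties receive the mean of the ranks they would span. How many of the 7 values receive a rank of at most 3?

2

Sorted (ascending): 108, 112, 114, 114, 147, 153, 161
The 2 values of 114 occupy positions 3–4 → average rank (3+4)/2 = 3.5.
Ranks ≤ 3: {1, 2} → 2 values.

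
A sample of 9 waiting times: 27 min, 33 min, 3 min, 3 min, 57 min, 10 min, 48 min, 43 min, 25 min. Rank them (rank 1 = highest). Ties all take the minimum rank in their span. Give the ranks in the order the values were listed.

5, 4, 8, 8, 1, 7, 2, 3, 6

Sorted (descending): 57, 48, 43, 33, 27, 25, 10, 3, 3
The 2 values of 3 occupy positions 8–9 → each gets rank 8.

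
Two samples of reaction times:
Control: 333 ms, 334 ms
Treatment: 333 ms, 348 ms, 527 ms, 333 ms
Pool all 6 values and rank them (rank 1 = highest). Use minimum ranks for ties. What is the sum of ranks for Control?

Sorted (descending): 527, 348, 334, 333, 333, 333
The 3 values of 333 occupy positions 4–6 → each gets rank 4.
Control values → pooled ranks: 333→4, 334→3
Rank sum = 4 + 3 = 7

7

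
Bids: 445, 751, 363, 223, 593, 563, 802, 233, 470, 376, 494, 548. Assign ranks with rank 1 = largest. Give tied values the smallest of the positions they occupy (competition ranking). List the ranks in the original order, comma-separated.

Sorted (descending): 802, 751, 593, 563, 548, 494, 470, 445, 376, 363, 233, 223
No ties — each value takes its position as its rank.

8, 2, 10, 12, 3, 4, 1, 11, 7, 9, 6, 5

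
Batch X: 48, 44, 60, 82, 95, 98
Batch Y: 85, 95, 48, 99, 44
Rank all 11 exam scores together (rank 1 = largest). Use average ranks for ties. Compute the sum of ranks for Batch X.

Sorted (descending): 99, 98, 95, 95, 85, 82, 60, 48, 48, 44, 44
The 2 values of 95 occupy positions 3–4 → average rank (3+4)/2 = 3.5.
The 2 values of 48 occupy positions 8–9 → average rank (8+9)/2 = 8.5.
The 2 values of 44 occupy positions 10–11 → average rank (10+11)/2 = 10.5.
Batch X values → pooled ranks: 48→8.5, 44→10.5, 60→7, 82→6, 95→3.5, 98→2
Rank sum = 8.5 + 10.5 + 7 + 6 + 3.5 + 2 = 37.5

37.5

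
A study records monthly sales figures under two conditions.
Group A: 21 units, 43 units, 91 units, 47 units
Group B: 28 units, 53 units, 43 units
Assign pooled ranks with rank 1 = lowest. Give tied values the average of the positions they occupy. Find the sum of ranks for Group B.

11.5

Sorted (ascending): 21, 28, 43, 43, 47, 53, 91
The 2 values of 43 occupy positions 3–4 → average rank (3+4)/2 = 3.5.
Group B values → pooled ranks: 28→2, 53→6, 43→3.5
Rank sum = 2 + 6 + 3.5 = 11.5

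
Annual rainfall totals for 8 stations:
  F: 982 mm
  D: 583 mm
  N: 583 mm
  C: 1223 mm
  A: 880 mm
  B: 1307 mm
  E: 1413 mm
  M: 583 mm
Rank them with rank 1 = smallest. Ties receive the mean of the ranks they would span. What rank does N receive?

2

Sorted (ascending): 583, 583, 583, 880, 982, 1223, 1307, 1413
The 3 values of 583 occupy positions 1–3 → average rank 2.
N has value 583 mm → rank 2.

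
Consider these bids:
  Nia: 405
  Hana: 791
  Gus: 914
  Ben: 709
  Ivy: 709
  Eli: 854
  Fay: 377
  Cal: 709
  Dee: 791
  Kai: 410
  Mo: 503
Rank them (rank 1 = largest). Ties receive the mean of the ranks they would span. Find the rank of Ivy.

6

Sorted (descending): 914, 854, 791, 791, 709, 709, 709, 503, 410, 405, 377
The 2 values of 791 occupy positions 3–4 → average rank (3+4)/2 = 3.5.
The 3 values of 709 occupy positions 5–7 → average rank 6.
Ivy has value 709 → rank 6.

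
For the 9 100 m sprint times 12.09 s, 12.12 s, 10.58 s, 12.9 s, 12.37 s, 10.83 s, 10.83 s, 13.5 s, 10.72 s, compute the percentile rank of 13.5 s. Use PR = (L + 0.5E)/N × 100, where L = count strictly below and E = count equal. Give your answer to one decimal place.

N = 9.
Strictly below 13.5: 8. Equal to 13.5: 1.
PR = (8 + 0.5·1)/9 × 100 = 94.4

94.4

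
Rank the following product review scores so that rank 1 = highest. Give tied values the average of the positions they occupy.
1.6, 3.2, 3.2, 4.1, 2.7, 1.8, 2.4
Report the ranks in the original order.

Sorted (descending): 4.1, 3.2, 3.2, 2.7, 2.4, 1.8, 1.6
The 2 values of 3.2 occupy positions 2–3 → average rank (2+3)/2 = 2.5.

7, 2.5, 2.5, 1, 4, 6, 5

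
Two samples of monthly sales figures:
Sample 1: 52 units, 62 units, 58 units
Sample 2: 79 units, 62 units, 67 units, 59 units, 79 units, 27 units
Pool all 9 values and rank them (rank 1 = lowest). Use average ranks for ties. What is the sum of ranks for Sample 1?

10.5

Sorted (ascending): 27, 52, 58, 59, 62, 62, 67, 79, 79
The 2 values of 62 occupy positions 5–6 → average rank (5+6)/2 = 5.5.
The 2 values of 79 occupy positions 8–9 → average rank (8+9)/2 = 8.5.
Sample 1 values → pooled ranks: 52→2, 62→5.5, 58→3
Rank sum = 2 + 5.5 + 3 = 10.5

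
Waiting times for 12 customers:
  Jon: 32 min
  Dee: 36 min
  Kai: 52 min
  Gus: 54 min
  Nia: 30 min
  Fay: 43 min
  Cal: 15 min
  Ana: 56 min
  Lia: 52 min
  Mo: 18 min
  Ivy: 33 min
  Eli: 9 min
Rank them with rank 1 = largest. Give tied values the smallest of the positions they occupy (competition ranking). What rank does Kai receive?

3

Sorted (descending): 56, 54, 52, 52, 43, 36, 33, 32, 30, 18, 15, 9
The 2 values of 52 occupy positions 3–4 → each gets rank 3.
Kai has value 52 min → rank 3.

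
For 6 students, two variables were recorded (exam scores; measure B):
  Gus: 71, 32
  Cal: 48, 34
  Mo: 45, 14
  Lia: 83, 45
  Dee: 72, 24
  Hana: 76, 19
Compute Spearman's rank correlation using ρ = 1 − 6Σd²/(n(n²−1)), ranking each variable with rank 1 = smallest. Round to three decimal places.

Ranks of variable 1: 3, 2, 1, 6, 4, 5
Ranks of variable 2: 4, 5, 1, 6, 3, 2
d = r₁ − r₂: -1, -3, 0, 0, 1, 3
d²: 1, 9, 0, 0, 1, 9; Σd² = 20
ρ = 1 − 6·20/(6·35) = 1 − 120/210 = 0.429

0.429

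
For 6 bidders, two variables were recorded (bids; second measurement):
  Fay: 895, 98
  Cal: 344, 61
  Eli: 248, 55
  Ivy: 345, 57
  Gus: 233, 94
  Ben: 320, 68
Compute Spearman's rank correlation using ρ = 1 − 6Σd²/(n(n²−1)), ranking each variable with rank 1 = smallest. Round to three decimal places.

Ranks of variable 1: 6, 4, 2, 5, 1, 3
Ranks of variable 2: 6, 3, 1, 2, 5, 4
d = r₁ − r₂: 0, 1, 1, 3, -4, -1
d²: 0, 1, 1, 9, 16, 1; Σd² = 28
ρ = 1 − 6·28/(6·35) = 1 − 168/210 = 0.200

0.200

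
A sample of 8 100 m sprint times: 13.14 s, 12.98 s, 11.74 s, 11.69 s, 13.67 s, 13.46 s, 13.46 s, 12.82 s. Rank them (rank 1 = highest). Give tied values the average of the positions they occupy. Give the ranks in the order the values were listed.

Sorted (descending): 13.67, 13.46, 13.46, 13.14, 12.98, 12.82, 11.74, 11.69
The 2 values of 13.46 occupy positions 2–3 → average rank (2+3)/2 = 2.5.

4, 5, 7, 8, 1, 2.5, 2.5, 6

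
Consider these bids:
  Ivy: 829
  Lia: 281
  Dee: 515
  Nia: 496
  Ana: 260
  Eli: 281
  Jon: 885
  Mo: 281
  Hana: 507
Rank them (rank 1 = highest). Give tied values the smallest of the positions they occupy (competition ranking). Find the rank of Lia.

Sorted (descending): 885, 829, 515, 507, 496, 281, 281, 281, 260
The 3 values of 281 occupy positions 6–8 → each gets rank 6.
Lia has value 281 → rank 6.

6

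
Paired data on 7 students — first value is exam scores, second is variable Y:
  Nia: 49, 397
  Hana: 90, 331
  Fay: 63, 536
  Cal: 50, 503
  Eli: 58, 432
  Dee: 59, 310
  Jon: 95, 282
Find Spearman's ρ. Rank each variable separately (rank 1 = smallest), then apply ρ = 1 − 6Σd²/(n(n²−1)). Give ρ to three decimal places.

Ranks of variable 1: 1, 6, 5, 2, 3, 4, 7
Ranks of variable 2: 4, 3, 7, 6, 5, 2, 1
d = r₁ − r₂: -3, 3, -2, -4, -2, 2, 6
d²: 9, 9, 4, 16, 4, 4, 36; Σd² = 82
ρ = 1 − 6·82/(7·48) = 1 − 492/336 = -0.464

-0.464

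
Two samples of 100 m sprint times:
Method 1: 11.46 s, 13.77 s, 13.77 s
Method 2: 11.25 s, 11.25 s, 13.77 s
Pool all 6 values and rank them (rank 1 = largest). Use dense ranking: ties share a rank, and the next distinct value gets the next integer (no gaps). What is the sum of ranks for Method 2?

7

Sorted (descending): 13.77, 13.77, 13.77, 11.46, 11.25, 11.25
The 3 values of 13.77 share dense rank 1.
The 2 values of 11.25 share dense rank 3.
Remaining distinct values take the next consecutive integers.
Method 2 values → pooled ranks: 11.25→3, 11.25→3, 13.77→1
Rank sum = 3 + 3 + 1 = 7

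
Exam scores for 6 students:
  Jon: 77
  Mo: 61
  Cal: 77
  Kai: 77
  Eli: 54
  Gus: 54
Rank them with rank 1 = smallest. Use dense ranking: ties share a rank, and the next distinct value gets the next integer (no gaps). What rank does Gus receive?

1

Sorted (ascending): 54, 54, 61, 77, 77, 77
The 2 values of 54 share dense rank 1.
The 3 values of 77 share dense rank 3.
Remaining distinct values take the next consecutive integers.
Gus has value 54 → rank 1.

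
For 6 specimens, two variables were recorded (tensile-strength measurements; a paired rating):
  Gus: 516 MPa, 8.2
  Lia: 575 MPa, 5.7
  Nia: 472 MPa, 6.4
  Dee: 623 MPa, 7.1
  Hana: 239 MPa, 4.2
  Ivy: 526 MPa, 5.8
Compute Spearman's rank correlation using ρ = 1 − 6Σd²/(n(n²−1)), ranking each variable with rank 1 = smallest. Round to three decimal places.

Ranks of variable 1: 3, 5, 2, 6, 1, 4
Ranks of variable 2: 6, 2, 4, 5, 1, 3
d = r₁ − r₂: -3, 3, -2, 1, 0, 1
d²: 9, 9, 4, 1, 0, 1; Σd² = 24
ρ = 1 − 6·24/(6·35) = 1 − 144/210 = 0.314

0.314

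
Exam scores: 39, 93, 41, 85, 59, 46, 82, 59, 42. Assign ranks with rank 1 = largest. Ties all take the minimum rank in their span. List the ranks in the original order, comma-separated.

9, 1, 8, 2, 4, 6, 3, 4, 7

Sorted (descending): 93, 85, 82, 59, 59, 46, 42, 41, 39
The 2 values of 59 occupy positions 4–5 → each gets rank 4.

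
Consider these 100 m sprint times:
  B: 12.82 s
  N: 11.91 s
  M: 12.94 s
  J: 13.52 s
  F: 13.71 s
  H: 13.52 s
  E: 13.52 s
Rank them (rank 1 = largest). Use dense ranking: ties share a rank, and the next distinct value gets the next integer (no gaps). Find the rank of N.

5

Sorted (descending): 13.71, 13.52, 13.52, 13.52, 12.94, 12.82, 11.91
The 3 values of 13.52 share dense rank 2.
Remaining distinct values take the next consecutive integers.
N has value 11.91 s → rank 5.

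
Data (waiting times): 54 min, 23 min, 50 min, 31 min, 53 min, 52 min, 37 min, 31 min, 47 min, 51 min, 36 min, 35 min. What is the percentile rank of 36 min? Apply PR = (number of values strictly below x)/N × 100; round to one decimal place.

N = 12.
Strictly below 36: 4. Equal to 36: 1.
PR = 4/12 × 100 = 33.3

33.3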